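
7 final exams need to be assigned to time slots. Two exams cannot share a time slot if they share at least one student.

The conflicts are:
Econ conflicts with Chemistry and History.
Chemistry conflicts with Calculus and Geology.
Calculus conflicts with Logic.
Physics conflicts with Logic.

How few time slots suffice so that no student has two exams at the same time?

2

Chemistry and Geology conflict, so at least 2 time slots are needed.
2 time slots suffice: time slot 1 → {Chemistry, History, Logic}; time slot 2 → {Econ, Calculus, Geology, Physics}. No two conflicting exams share a time slot.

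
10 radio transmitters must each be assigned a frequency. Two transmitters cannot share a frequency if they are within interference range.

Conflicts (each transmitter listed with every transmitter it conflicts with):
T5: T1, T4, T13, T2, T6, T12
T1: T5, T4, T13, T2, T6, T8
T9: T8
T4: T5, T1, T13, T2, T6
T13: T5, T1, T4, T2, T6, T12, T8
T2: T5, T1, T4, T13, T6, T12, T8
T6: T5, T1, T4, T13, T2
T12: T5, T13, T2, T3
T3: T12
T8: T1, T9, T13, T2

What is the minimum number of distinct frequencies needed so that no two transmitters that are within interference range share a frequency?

6

T5, T1, T4, T13, T2, T6 all conflict with each other, so at least 6 frequencies are needed.
6 frequencies suffice: frequency 1 → {T9, T13, T3}; frequency 2 → {T2}; frequency 3 → {T1, T12}; frequency 4 → {T5, T8}; frequency 5 → {T6}; frequency 6 → {T4}. No two conflicting transmitters share a frequency.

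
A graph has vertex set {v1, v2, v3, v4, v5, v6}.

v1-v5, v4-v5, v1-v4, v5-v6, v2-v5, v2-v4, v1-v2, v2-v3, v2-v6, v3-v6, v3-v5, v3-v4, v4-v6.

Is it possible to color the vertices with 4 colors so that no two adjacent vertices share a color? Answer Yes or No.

v2, v3, v4, v5, v6 form a clique, so at least 5 colors are needed.
So 4 colors are not enough.

No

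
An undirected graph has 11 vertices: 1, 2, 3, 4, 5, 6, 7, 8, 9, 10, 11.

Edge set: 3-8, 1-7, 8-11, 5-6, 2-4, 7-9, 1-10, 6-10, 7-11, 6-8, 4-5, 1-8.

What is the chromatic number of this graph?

2

4 and 5 are adjacent, so at least 2 colors are needed.
2 colors suffice: color a → {2, 5, 7, 8, 10}; color b → {1, 3, 4, 6, 9, 11}. Each edge has distinct colors on its endpoints.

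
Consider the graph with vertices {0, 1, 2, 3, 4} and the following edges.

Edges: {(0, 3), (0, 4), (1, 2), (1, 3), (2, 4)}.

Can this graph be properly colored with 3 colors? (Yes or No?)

The chromatic number is 3. The cycle 0-4-2-1-3-0 has odd length 5, so it cannot be 2-colored; at least 3 colors are needed.
3 colors suffice: 0=green, 1=blue, 2=red, 3=red, 4=blue.
That is already a proper 3-coloring.

Yes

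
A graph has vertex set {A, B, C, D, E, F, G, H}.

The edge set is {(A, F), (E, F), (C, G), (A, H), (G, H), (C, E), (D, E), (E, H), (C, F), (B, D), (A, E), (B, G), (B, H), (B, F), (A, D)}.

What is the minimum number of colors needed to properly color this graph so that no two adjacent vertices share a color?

A, D, E are pairwise adjacent, so at least 3 colors are needed.
3 colors suffice: color 1 → {E, G}; color 2 → {D, F, H}; color 3 → {A, B, C}. Every edge joins two different colors.

3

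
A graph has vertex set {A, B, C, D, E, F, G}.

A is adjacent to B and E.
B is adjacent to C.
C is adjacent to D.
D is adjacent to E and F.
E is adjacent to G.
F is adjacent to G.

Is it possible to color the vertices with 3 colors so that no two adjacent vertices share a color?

The chromatic number is 3. The cycle D-E-A-B-C-D has odd length 5, so it cannot be 2-colored; at least 3 colors are needed.
One proper 3-coloring: A=2, B=1, C=3, D=2, E=1, F=1, G=2.
That is already a proper 3-coloring.

Yes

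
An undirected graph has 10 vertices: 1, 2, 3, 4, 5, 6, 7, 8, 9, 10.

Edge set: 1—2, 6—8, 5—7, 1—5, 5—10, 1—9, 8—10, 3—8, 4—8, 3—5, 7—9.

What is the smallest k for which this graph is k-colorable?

1 and 2 are adjacent, so at least 2 colors are needed.
A valid assignment using 2 colors: 1=b, 2=a, 3=b, 4=b, 5=a, 6=b, 7=b, 8=a, 9=a, 10=b. Each edge has distinct colors on its endpoints.

2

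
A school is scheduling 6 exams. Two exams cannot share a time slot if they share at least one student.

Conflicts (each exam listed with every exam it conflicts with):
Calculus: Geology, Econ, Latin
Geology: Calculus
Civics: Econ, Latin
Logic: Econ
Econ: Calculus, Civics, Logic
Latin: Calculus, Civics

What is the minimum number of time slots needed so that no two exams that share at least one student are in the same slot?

Civics and Latin conflict, so at least 2 time slots are needed.
2 time slots suffice: time slot 1 → {Calculus, Civics, Logic}; time slot 2 → {Geology, Econ, Latin}. Each listed conflict is separated.

2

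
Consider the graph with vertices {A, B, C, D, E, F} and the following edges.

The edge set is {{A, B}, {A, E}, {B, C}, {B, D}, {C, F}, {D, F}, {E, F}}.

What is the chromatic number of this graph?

3

The cycle F-D-B-A-E-F has odd length 5, so it cannot be 2-colored; at least 3 colors are needed.
3 colors suffice: A=2, B=1, C=2, D=2, E=3, F=1. Every edge joins two different colors.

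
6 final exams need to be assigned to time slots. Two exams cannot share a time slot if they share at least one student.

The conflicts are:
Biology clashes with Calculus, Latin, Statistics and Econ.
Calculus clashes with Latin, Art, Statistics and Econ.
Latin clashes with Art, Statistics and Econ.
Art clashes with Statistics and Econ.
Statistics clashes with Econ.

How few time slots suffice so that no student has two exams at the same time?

Biology, Calculus, Latin, Statistics, Econ pairwise conflict, so at least 5 time slots are needed.
5 time slots suffice: Biology=5, Calculus=3, Latin=2, Art=5, Statistics=4, Econ=1. Each listed conflict is separated.

5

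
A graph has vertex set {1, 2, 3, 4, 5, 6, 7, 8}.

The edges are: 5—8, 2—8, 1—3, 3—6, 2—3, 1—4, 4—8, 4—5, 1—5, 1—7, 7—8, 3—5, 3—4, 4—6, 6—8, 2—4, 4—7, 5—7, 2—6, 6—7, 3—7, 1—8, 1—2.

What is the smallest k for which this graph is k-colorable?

1, 3, 4, 5, 7 are mutually adjacent (a clique of size 5), so at least 5 colors are needed.
5 colors suffice: color red → {4}; color blue → {2, 7}; color green → {1, 6}; color yellow → {3, 8}; color purple → {5}. Each edge has distinct colors on its endpoints.

5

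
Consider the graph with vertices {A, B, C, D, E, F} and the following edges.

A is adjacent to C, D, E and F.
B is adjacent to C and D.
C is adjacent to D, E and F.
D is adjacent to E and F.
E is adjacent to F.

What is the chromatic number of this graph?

5

A, C, D, E, F form a clique, so at least 5 colors are needed.
5 colors suffice: A=purple, B=green, C=red, D=blue, E=green, F=yellow. Each edge has distinct colors on its endpoints.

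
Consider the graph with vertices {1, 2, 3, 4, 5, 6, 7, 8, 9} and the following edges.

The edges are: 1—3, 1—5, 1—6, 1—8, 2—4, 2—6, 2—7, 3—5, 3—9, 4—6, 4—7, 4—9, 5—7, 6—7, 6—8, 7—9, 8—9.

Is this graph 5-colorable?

Yes

The chromatic number is 4. 2, 4, 6, 7 form a clique, so at least 4 colors are needed.
4 colors suffice: color red → {5, 6, 9}; color blue → {1, 7}; color green → {3, 4, 8}; color yellow → {2}.
Since 5 ≥ 4, a proper 5-coloring certainly exists.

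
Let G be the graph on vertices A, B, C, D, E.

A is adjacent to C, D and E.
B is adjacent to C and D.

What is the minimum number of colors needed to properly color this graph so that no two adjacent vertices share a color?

A and E are adjacent, so at least 2 colors are needed.
2 colors suffice: A=1, B=1, C=2, D=2, E=2. No two adjacent vertices share a color.

2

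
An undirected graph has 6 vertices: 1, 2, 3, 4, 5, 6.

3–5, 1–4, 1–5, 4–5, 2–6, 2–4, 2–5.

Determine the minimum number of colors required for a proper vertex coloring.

3

2, 4, 5 are mutually adjacent, so at least 3 colors are needed.
3 colors suffice: color red → {5, 6}; color blue → {3, 4}; color green → {1, 2}. Every edge joins two different colors.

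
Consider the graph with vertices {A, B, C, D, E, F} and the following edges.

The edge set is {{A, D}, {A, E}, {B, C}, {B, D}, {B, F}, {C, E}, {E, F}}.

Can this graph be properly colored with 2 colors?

No

The cycle E-F-B-D-A-E has odd length 5, so it cannot be 2-colored; at least 3 colors are needed.
So 2 colors are not enough.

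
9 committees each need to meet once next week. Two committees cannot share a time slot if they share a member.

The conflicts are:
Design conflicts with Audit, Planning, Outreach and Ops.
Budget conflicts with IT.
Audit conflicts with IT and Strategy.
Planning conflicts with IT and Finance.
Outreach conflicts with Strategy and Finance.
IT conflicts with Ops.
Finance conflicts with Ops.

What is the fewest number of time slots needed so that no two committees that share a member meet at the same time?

Outreach and Finance conflict, so at least 2 time slots are needed.
2 time slots suffice: Design=1, Budget=2, Audit=2, Planning=2, Outreach=2, IT=1, Strategy=1, Finance=1, Ops=2. No two conflicting committees share a time slot.

2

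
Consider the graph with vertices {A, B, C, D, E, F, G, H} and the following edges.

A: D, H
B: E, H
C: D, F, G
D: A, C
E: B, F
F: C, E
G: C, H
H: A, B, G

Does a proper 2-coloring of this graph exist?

No

The cycle A-D-C-G-H-A has odd length 5, so it cannot be 2-colored; at least 3 colors are needed.
So 2 colors are not enough.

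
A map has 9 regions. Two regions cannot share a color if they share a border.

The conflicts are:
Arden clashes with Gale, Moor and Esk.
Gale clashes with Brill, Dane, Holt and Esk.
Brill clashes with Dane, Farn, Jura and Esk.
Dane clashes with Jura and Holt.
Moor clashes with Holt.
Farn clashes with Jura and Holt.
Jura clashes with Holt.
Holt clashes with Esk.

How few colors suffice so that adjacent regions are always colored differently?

3

Arden, Gale, Esk all conflict with each other, so at least 3 colors are needed.
3 colors suffice: color 1 → {Arden, Brill, Holt}; color 2 → {Gale, Moor, Jura}; color 3 → {Dane, Farn, Esk}. Every pair that conflicts lands in different colors.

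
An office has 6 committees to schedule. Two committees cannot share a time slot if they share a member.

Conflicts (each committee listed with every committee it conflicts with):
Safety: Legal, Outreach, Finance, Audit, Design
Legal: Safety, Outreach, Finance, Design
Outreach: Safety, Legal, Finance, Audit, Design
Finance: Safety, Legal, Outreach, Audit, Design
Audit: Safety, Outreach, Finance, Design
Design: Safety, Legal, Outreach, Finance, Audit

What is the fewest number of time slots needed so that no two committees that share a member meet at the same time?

5

Safety, Outreach, Finance, Audit, Design pairwise conflict, so at least 5 time slots are needed.
5 time slots suffice: Safety=3, Legal=5, Outreach=4, Finance=1, Audit=5, Design=2. No two conflicting committees share a time slot.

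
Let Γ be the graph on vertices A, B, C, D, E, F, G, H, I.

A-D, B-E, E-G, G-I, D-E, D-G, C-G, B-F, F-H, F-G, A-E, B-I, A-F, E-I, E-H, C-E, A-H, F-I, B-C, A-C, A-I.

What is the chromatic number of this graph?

3

A, F, H are mutually adjacent, so at least 3 colors are needed.
One proper 3-coloring: A=blue, B=blue, C=green, D=green, E=red, F=red, G=blue, H=green, I=green. Each edge has distinct colors on its endpoints.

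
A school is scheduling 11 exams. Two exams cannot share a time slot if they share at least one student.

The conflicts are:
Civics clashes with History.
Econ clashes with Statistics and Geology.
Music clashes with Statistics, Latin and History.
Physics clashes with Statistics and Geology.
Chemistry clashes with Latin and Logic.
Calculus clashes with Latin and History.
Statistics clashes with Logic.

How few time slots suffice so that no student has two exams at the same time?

3

The cycle Latin-Music-Statistics-Logic-Chemistry-Latin has odd length 5, so it cannot be 2-colored; at least 3 time slots are needed.
A valid assignment using 3 time slots: Civics=2, Econ=2, Music=2, Physics=2, Chemistry=2, Calculus=2, Statistics=1, Latin=1, Geology=1, Logic=3, History=1. Each listed conflict is separated.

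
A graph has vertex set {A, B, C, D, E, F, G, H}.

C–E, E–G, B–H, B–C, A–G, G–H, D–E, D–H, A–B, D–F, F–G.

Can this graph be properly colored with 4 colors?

Yes

The chromatic number is 3. The cycle C-E-G-H-B-C has odd length 5, so it cannot be 2-colored; at least 3 colors are needed.
3 colors suffice: A=2, B=1, C=3, D=1, E=2, F=2, G=1, H=2.
Since 4 ≥ 3, a proper 4-coloring certainly exists.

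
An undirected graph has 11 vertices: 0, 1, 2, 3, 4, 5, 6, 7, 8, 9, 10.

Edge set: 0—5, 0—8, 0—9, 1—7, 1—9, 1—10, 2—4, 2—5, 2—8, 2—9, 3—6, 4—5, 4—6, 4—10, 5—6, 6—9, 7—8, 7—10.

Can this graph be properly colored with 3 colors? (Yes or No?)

The chromatic number is 3. 2, 4, 5 form a triangle, so at least 3 colors are needed.
3 colors suffice: color red → {3, 5, 8, 9, 10}; color blue → {0, 4, 7}; color green → {1, 2, 6}.
That is already a proper 3-coloring.

Yes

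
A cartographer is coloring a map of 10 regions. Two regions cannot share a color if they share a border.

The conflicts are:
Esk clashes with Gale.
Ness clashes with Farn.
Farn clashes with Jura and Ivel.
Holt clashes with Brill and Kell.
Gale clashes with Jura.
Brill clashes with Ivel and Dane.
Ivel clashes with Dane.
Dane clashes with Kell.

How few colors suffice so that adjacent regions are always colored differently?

Brill, Ivel, Dane pairwise conflict, so at least 3 colors are needed.
3 colors suffice: color 1 → {Farn, Holt, Gale, Dane}; color 2 → {Esk, Ness, Jura, Ivel, Kell}; color 3 → {Brill}. No two conflicting regions share a color.

3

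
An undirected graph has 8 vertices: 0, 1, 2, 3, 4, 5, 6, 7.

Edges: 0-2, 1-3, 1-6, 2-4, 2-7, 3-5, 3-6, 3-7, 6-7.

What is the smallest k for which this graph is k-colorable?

1, 3, 6 are pairwise adjacent, so at least 3 colors are needed.
3 colors suffice: color a → {2, 3}; color b → {0, 4, 5, 6}; color c → {1, 7}. No two adjacent vertices share a color.

3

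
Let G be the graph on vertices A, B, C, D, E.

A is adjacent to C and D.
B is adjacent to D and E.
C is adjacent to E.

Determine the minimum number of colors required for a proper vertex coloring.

The cycle D-A-C-E-B-D has odd length 5, so it cannot be 2-colored; at least 3 colors are needed.
A valid assignment using 3 colors: A=2, B=1, C=1, D=3, E=2. Every edge joins two different colors.

3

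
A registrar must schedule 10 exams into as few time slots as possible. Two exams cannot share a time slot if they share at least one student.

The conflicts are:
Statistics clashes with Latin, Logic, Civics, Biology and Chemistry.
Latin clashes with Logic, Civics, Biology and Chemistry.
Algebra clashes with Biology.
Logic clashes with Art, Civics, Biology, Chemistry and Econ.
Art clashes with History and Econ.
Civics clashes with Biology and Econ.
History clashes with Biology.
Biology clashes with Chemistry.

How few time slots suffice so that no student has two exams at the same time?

Statistics, Latin, Logic, Biology, Chemistry all conflict with each other, so at least 5 time slots are needed.
5 time slots suffice: time slot 1 → {Algebra, Logic, History}; time slot 2 → {Art, Biology}; time slot 3 → {Civics, Chemistry}; time slot 4 → {Statistics, Econ}; time slot 5 → {Latin}. Each listed conflict is separated.

5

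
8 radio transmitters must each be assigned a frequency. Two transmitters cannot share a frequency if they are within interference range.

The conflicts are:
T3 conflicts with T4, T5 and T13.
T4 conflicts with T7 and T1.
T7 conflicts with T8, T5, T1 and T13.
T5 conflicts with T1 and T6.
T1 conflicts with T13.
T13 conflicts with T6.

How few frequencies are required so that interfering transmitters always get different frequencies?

3

T7, T1, T13 are mutually in conflict, so at least 3 frequencies are needed.
3 frequencies suffice: frequency 1 → {T3, T7, T6}; frequency 2 → {T8, T1}; frequency 3 → {T4, T5, T13}. Every pair that conflicts lands in different frequencies.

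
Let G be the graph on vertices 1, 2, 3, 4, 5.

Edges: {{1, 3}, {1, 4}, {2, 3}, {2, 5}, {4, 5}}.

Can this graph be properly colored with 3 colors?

The chromatic number is 3. The cycle 5-2-3-1-4-5 has odd length 5, so it cannot be 2-colored; at least 3 colors are needed.
A valid assignment using 3 colors: 1=b, 2=b, 3=a, 4=a, 5=c.
That is already a proper 3-coloring.

Yes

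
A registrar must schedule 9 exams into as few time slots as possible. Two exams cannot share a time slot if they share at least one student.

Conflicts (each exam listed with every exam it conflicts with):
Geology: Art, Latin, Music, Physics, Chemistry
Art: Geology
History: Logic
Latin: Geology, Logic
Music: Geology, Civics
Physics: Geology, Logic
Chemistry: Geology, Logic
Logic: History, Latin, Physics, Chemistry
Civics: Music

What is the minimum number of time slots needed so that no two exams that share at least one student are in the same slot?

2

Geology and Chemistry conflict, so at least 2 time slots are needed.
2 time slots suffice: time slot 1 → {Geology, Logic, Civics}; time slot 2 → {Art, History, Latin, Music, Physics, Chemistry}. Every pair that conflicts lands in different time slots.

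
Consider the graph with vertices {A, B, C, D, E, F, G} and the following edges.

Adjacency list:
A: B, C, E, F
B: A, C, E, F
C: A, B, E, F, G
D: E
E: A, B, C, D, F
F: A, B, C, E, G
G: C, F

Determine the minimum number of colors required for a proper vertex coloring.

A, B, C, E, F are mutually adjacent (a clique of size 5), so at least 5 colors are needed.
5 colors suffice: A=yellow, B=purple, C=blue, D=blue, E=red, F=green, G=red. Every edge joins two different colors.

5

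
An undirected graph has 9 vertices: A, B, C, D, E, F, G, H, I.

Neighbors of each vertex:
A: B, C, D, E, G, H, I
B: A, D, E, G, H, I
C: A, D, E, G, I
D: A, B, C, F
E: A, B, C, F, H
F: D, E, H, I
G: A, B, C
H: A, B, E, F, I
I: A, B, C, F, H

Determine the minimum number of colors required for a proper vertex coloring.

4

A, B, H, I are mutually adjacent (a clique of size 4), so at least 4 colors are needed.
A valid assignment using 4 colors: A=1, B=2, C=2, D=3, E=3, F=1, G=3, H=4, I=3. No two adjacent vertices share a color.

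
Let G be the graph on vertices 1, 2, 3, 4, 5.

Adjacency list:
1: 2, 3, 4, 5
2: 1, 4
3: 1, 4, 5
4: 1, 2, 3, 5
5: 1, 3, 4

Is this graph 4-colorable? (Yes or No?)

Yes

The chromatic number is 4. 1, 3, 4, 5 form a clique, so at least 4 colors are needed.
4 colors suffice: color red → {1}; color blue → {4}; color green → {2, 3}; color yellow → {5}.
That is already a proper 4-coloring.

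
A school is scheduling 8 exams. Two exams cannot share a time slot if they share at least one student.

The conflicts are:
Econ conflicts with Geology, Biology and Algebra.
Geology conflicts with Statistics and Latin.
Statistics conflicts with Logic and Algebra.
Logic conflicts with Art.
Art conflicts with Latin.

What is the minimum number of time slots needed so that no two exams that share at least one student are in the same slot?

The cycle Logic-Art-Latin-Geology-Statistics-Logic has odd length 5, so it cannot be 2-colored; at least 3 time slots are needed.
A valid assignment using 3 time slots: Econ=1, Geology=2, Statistics=1, Logic=2, Art=3, Biology=2, Latin=1, Algebra=2. Every pair that conflicts lands in different time slots.

3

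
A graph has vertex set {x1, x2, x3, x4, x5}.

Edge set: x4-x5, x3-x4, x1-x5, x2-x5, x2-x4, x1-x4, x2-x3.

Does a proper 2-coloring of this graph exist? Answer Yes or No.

No

x1, x4, x5 are pairwise adjacent, so at least 3 colors are needed.
So 2 colors are not enough.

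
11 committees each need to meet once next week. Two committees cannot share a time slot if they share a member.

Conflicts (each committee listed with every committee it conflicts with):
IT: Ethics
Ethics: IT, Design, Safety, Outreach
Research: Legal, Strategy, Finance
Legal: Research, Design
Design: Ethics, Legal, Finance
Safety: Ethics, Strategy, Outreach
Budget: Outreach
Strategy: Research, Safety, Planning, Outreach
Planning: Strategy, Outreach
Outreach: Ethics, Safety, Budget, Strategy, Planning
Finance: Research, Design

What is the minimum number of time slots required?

3

Strategy, Planning, Outreach are mutually in conflict, so at least 3 time slots are needed.
A valid assignment using 3 time slots: IT=1, Ethics=2, Research=1, Legal=2, Design=1, Safety=3, Budget=2, Strategy=2, Planning=3, Outreach=1, Finance=2. No two conflicting committees share a time slot.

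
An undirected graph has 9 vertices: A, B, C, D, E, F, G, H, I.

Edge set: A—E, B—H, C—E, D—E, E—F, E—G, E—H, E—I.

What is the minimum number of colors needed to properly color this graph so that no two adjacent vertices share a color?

2

E and F are adjacent, so at least 2 colors are needed.
A valid assignment using 2 colors: A=2, B=1, C=2, D=2, E=1, F=2, G=2, H=2, I=2. Each edge has distinct colors on its endpoints.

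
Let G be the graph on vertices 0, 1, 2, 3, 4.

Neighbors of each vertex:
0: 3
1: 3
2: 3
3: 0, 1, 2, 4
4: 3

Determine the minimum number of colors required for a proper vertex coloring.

3 and 4 are adjacent, so at least 2 colors are needed.
2 colors suffice: color red → {3}; color blue → {0, 1, 2, 4}. Every edge joins two different colors.

2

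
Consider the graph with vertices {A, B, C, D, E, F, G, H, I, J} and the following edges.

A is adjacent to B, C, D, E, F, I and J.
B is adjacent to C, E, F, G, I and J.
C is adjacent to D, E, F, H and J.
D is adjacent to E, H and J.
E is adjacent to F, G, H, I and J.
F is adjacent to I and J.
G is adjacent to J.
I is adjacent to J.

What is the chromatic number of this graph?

A, B, C, E, F, J form a clique, so at least 6 colors are needed.
6 colors suffice: color 1 → {E}; color 2 → {H, J}; color 3 → {C, G, I}; color 4 → {B, D}; color 5 → {A}; color 6 → {F}. No two adjacent vertices share a color.

6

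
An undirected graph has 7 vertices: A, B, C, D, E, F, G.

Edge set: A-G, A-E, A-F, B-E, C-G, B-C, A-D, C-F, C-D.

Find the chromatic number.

The cycle A-D-C-B-E-A has odd length 5, so it cannot be 2-colored; at least 3 colors are needed.
3 colors suffice: color 1 → {A, C}; color 2 → {D, E, F, G}; color 3 → {B}. No two adjacent vertices share a color.

3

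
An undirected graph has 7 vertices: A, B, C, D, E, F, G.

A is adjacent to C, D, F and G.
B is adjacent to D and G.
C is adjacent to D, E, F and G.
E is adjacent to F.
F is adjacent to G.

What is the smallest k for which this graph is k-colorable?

4

A, C, F, G form a clique, so at least 4 colors are needed.
4 colors suffice: A=4, B=1, C=1, D=2, E=2, F=3, G=2. No two adjacent vertices share a color.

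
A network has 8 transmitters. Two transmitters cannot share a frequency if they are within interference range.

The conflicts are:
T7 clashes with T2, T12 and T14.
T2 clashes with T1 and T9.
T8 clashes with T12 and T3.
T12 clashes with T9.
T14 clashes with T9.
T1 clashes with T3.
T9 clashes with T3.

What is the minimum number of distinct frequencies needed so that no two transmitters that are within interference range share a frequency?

2

T14 and T9 conflict, so at least 2 frequencies are needed.
2 frequencies suffice: frequency 1 → {T7, T8, T1, T9}; frequency 2 → {T2, T12, T14, T3}. Every pair that conflicts lands in different frequencies.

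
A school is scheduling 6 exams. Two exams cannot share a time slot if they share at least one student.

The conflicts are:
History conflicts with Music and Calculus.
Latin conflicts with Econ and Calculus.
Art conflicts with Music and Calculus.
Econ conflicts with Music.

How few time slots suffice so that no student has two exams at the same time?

The cycle Calculus-Art-Music-Econ-Latin-Calculus has odd length 5, so it cannot be 2-colored; at least 3 time slots are needed.
3 time slots suffice: History=2, Latin=3, Art=2, Econ=2, Music=1, Calculus=1. Each listed conflict is separated.

3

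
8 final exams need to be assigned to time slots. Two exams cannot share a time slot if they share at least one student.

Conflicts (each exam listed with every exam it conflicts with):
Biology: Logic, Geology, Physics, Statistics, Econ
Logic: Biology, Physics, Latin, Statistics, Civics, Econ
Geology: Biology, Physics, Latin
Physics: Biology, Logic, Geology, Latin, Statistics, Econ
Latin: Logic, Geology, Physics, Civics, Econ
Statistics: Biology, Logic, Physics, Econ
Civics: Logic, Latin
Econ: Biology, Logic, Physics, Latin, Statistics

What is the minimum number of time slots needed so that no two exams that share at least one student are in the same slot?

5

Biology, Logic, Physics, Statistics, Econ all conflict with each other, so at least 5 time slots are needed.
5 time slots suffice: time slot 1 → {Logic, Geology}; time slot 2 → {Physics, Civics}; time slot 3 → {Biology, Latin}; time slot 4 → {Econ}; time slot 5 → {Statistics}. Every pair that conflicts lands in different time slots.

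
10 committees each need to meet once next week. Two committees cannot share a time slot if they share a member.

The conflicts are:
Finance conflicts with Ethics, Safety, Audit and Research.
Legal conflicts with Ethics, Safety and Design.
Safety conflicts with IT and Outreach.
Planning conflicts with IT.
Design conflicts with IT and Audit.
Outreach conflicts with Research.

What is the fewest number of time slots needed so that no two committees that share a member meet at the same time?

The cycle Design-Legal-Ethics-Finance-Audit-Design has odd length 5, so it cannot be 2-colored; at least 3 time slots are needed.
3 time slots suffice: time slot 1 → {Ethics, Safety, Planning, Design, Research}; time slot 2 → {Finance, Legal, IT, Outreach}; time slot 3 → {Audit}. No two conflicting committees share a time slot.

3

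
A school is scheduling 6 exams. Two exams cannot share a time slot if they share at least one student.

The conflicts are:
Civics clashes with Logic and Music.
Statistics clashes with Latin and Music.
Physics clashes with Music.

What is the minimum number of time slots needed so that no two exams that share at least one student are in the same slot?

Civics and Music conflict, so at least 2 time slots are needed.
2 time slots suffice: Civics=2, Statistics=2, Latin=1, Physics=2, Logic=1, Music=1. Each listed conflict is separated.

2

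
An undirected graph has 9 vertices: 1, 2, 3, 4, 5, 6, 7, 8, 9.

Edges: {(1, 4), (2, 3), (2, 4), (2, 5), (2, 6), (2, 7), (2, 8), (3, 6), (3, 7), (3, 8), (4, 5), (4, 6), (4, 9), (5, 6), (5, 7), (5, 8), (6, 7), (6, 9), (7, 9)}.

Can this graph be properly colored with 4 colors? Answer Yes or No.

The chromatic number is 4. 2, 4, 5, 6 are mutually adjacent (a clique of size 4), so at least 4 colors are needed.
4 colors suffice: color a → {1, 6, 8}; color b → {2, 9}; color c → {4, 7}; color d → {3, 5}.
That is already a proper 4-coloring.

Yes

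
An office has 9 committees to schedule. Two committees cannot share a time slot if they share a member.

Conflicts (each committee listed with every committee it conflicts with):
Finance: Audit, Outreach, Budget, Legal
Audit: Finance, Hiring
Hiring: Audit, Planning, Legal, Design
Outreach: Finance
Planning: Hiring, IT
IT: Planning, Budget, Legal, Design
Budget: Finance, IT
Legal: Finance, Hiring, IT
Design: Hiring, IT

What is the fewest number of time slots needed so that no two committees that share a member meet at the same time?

2

Finance and Audit conflict, so at least 2 time slots are needed.
2 time slots suffice: time slot 1 → {Finance, Hiring, IT}; time slot 2 → {Audit, Outreach, Planning, Budget, Legal, Design}. Every pair that conflicts lands in different time slots.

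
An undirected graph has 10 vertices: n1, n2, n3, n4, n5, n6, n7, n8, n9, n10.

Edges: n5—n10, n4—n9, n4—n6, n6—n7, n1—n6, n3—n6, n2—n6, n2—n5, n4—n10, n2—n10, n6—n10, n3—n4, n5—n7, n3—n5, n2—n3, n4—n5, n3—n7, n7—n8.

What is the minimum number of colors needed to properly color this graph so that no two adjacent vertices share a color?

3

n3, n5, n7 are pairwise adjacent, so at least 3 colors are needed.
3 colors suffice: color 1 → {n5, n6, n8, n9}; color 2 → {n1, n3, n10}; color 3 → {n2, n4, n7}. Each edge has distinct colors on its endpoints.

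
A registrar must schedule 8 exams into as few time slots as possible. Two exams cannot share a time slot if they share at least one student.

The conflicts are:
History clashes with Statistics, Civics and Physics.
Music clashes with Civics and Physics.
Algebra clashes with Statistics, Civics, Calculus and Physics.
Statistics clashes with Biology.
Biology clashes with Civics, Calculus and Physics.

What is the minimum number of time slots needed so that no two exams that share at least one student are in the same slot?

Algebra and Statistics conflict, so at least 2 time slots are needed.
2 time slots suffice: time slot 1 → {History, Music, Algebra, Biology}; time slot 2 → {Statistics, Civics, Calculus, Physics}. No two conflicting exams share a time slot.

2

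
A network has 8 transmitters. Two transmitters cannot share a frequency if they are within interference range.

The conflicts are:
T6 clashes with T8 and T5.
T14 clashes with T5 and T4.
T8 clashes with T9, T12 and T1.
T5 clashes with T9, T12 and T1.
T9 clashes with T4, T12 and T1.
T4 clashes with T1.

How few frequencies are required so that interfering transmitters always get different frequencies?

3

T9, T4, T1 are mutually in conflict, so at least 3 frequencies are needed.
3 frequencies suffice: frequency 1 → {T8, T5, T4}; frequency 2 → {T6, T14, T9}; frequency 3 → {T12, T1}. Each listed conflict is separated.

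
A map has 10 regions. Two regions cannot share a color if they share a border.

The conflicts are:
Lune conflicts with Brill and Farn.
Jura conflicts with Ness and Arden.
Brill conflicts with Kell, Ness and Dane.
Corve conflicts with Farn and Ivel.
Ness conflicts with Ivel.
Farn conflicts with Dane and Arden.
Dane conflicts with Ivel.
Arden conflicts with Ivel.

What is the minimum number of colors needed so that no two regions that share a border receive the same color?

2

Arden and Ivel conflict, so at least 2 colors are needed.
One proper 2-coloring: Lune=2, Jura=1, Brill=1, Corve=2, Kell=2, Ness=2, Farn=1, Dane=2, Arden=2, Ivel=1. Each listed conflict is separated.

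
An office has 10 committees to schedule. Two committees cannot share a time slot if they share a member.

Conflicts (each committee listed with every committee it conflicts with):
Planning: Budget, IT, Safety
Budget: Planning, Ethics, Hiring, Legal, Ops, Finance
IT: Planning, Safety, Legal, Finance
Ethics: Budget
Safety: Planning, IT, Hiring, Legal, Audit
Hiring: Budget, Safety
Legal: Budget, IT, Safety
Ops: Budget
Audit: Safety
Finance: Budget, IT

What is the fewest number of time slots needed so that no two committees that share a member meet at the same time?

Planning, IT, Safety all conflict with each other, so at least 3 time slots are needed.
3 time slots suffice: time slot 1 → {Budget, Safety}; time slot 2 → {IT, Ethics, Hiring, Ops, Audit}; time slot 3 → {Planning, Legal, Finance}. No two conflicting committees share a time slot.

3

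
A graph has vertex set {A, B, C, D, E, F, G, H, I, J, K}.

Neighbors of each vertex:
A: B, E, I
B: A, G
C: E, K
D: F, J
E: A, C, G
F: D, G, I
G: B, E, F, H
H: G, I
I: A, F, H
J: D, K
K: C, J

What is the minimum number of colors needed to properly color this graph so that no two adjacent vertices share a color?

The cycle I-A-E-G-H-I has odd length 5, so it cannot be 2-colored; at least 3 colors are needed.
A valid assignment using 3 colors: A=green, B=blue, C=green, D=red, E=blue, F=blue, G=red, H=blue, I=red, J=blue, K=red. Every edge joins two different colors.

3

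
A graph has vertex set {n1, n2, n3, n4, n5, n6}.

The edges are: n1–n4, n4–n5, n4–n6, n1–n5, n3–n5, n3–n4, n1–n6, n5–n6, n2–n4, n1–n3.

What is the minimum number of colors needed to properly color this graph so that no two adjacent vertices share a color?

n1, n3, n4, n5 form a clique, so at least 4 colors are needed.
4 colors suffice: color 1 → {n4}; color 2 → {n1, n2}; color 3 → {n5}; color 4 → {n3, n6}. Every edge joins two different colors.

4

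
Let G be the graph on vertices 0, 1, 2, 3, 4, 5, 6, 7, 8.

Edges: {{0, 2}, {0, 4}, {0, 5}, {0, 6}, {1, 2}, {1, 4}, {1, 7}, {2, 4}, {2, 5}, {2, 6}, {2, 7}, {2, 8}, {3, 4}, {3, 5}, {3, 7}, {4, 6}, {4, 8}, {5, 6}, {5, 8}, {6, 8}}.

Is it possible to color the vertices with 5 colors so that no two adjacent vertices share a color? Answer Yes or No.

Yes

The chromatic number is 4. 0, 2, 4, 6 are mutually adjacent (a clique of size 4), so at least 4 colors are needed.
A valid assignment using 4 colors: 0=d, 1=c, 2=a, 3=a, 4=b, 5=b, 6=c, 7=b, 8=d.
Since 5 ≥ 4, a proper 5-coloring certainly exists.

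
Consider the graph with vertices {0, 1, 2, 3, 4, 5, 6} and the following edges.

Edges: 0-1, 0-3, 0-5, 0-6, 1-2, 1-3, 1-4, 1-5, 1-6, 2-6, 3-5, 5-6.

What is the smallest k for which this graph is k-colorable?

0, 1, 5, 6 form a clique, so at least 4 colors are needed.
4 colors suffice: color red → {1}; color blue → {3, 4, 6}; color green → {2, 5}; color yellow → {0}. No two adjacent vertices share a color.

4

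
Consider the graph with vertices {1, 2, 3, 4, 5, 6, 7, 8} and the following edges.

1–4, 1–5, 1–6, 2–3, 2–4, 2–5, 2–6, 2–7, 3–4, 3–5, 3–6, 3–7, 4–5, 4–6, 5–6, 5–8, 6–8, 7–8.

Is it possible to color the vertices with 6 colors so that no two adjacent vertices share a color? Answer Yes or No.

The chromatic number is 5. 2, 3, 4, 5, 6 are mutually adjacent (a clique of size 5), so at least 5 colors are needed.
One proper 5-coloring: 1=green, 2=green, 3=yellow, 4=purple, 5=red, 6=blue, 7=red, 8=green.
Since 6 ≥ 5, a proper 6-coloring certainly exists.

Yes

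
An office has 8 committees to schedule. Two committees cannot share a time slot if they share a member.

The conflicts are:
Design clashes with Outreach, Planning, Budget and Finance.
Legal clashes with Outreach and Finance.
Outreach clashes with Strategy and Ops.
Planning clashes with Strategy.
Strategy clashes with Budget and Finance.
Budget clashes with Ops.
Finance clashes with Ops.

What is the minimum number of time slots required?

Design and Budget conflict, so at least 2 time slots are needed.
Using 2 time slots: Design=1, Legal=1, Outreach=2, Planning=2, Strategy=1, Budget=2, Finance=2, Ops=1. Every pair that conflicts lands in different time slots.

2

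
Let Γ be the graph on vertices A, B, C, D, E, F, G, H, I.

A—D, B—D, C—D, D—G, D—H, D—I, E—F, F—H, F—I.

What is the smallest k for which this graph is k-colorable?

D and G are adjacent, so at least 2 colors are needed.
2 colors suffice: color red → {D, F}; color blue → {A, B, C, E, G, H, I}. Every edge joins two different colors.

2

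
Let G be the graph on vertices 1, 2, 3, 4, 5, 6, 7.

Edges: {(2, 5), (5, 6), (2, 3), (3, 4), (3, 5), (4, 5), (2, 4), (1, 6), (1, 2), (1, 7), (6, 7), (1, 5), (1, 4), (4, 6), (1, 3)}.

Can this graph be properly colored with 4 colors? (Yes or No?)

No

1, 2, 3, 4, 5 form a clique, so at least 5 colors are needed.
So 4 colors are not enough.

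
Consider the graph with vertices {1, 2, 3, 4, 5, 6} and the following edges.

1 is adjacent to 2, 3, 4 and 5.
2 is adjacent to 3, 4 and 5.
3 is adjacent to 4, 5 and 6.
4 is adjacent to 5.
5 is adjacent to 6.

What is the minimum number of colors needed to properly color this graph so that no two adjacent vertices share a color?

5

1, 2, 3, 4, 5 form a clique, so at least 5 colors are needed.
5 colors suffice: color red → {3}; color blue → {5}; color green → {2, 6}; color yellow → {4}; color purple → {1}. No two adjacent vertices share a color.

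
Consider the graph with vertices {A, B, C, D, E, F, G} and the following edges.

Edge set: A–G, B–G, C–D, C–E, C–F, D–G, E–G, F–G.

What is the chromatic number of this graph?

2

E and G are adjacent, so at least 2 colors are needed.
A valid assignment using 2 colors: A=2, B=2, C=1, D=2, E=2, F=2, G=1. Each edge has distinct colors on its endpoints.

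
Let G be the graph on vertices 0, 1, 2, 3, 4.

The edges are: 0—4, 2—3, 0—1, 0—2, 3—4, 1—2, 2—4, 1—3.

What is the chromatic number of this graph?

0, 2, 4 form a triangle, so at least 3 colors are needed.
3 colors suffice: 0=blue, 1=green, 2=red, 3=blue, 4=green. Every edge joins two different colors.

3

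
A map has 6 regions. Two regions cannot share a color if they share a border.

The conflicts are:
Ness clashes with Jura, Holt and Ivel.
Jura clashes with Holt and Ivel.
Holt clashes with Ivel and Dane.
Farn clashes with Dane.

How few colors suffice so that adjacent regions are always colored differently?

4

Ness, Jura, Holt, Ivel are mutually in conflict, so at least 4 colors are needed.
A valid assignment using 4 colors: Ness=4, Jura=2, Holt=1, Ivel=3, Farn=1, Dane=2. Each listed conflict is separated.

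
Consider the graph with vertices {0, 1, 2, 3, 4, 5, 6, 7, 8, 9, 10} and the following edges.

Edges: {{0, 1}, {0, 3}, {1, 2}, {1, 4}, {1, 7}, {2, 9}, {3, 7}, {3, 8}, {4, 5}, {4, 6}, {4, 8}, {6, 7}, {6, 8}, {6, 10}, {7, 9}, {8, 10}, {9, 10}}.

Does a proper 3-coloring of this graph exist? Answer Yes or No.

The chromatic number is 3. 4, 6, 8 are pairwise adjacent, so at least 3 colors are needed.
One proper 3-coloring: 0=a, 1=b, 2=a, 3=c, 4=a, 5=b, 6=c, 7=a, 8=b, 9=b, 10=a.
That is already a proper 3-coloring.

Yes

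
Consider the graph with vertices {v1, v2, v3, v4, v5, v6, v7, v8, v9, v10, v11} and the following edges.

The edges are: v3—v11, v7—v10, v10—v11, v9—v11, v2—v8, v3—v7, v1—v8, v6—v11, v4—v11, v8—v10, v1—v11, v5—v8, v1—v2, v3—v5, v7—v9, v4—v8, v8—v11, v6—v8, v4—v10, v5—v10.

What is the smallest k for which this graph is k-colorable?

4

v4, v8, v10, v11 form a clique, so at least 4 colors are needed.
4 colors suffice: color R → {v7, v8}; color B → {v2, v5, v11}; color G → {v1, v3, v6, v9, v10}; color Y → {v4}. Each edge has distinct colors on its endpoints.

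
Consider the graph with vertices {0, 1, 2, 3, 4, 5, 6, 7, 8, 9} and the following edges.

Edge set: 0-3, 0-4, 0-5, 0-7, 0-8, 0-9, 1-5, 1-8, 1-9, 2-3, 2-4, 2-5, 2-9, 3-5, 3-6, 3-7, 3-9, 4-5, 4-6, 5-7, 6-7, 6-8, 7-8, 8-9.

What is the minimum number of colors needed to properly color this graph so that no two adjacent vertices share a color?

0, 3, 5, 7 form a clique, so at least 4 colors are needed.
A valid assignment using 4 colors: 0=b, 1=b, 2=b, 3=c, 4=c, 5=a, 6=a, 7=d, 8=c, 9=a. No two adjacent vertices share a color.

4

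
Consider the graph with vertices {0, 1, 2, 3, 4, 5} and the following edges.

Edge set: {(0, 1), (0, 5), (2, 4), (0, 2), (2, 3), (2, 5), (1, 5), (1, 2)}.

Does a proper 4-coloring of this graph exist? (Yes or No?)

Yes

The chromatic number is 4. 0, 1, 2, 5 are pairwise adjacent (a clique of size 4), so at least 4 colors are needed.
A valid assignment using 4 colors: 0=yellow, 1=blue, 2=red, 3=blue, 4=blue, 5=green.
That is already a proper 4-coloring.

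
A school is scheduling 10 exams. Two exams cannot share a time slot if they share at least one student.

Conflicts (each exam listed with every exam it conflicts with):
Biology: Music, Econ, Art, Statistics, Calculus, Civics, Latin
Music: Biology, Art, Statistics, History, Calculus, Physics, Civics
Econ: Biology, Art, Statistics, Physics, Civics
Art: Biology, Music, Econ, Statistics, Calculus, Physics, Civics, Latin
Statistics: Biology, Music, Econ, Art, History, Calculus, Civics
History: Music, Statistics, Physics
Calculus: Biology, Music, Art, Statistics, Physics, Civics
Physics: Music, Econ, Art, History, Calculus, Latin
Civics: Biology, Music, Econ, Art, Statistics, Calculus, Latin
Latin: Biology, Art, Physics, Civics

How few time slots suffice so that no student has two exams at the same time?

Biology, Music, Art, Statistics, Calculus, Civics are mutually in conflict, so at least 6 time slots are needed.
Using 6 time slots: Biology=3, Music=4, Econ=4, Art=1, Statistics=5, History=1, Calculus=6, Physics=2, Civics=2, Latin=4. No two conflicting exams share a time slot.

6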